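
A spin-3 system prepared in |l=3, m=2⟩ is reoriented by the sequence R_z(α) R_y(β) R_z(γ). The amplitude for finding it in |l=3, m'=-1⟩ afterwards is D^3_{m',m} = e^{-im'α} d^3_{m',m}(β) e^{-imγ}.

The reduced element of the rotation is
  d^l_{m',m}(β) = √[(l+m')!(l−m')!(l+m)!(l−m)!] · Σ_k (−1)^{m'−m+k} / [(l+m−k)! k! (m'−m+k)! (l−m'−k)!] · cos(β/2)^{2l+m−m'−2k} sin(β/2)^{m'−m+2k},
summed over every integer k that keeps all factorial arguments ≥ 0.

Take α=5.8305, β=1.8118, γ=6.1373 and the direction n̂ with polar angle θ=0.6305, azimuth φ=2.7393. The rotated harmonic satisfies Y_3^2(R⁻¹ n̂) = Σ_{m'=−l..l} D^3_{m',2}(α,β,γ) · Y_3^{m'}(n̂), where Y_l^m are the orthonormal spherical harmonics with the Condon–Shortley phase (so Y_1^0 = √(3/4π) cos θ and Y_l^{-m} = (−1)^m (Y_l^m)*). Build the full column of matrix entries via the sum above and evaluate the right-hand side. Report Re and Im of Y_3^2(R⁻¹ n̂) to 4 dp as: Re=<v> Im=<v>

Re=-0.3010 Im=-0.1216

Need the full column D^3_{m',2} for m'=−3..3 at α=5.8305, β=1.8118, γ=6.1373.
cos(β/2)=0.616978, sin(β/2)=0.786981
d^3_{-3,2}: single k=5 term ⇒ +0.456211;  D = +0.220523-0.399372i
d^3_{-2,2}: k∈[4..5] ⇒ +0.730071 -0.237566 = +0.492505;  D = +0.402662-0.283591i
d^3_{-1,2}: k∈[3..4] ⇒ +0.723986 -0.588966 = +0.135021;  D = +0.133277-0.021633i
d^3_{0,2}: k∈[2..3] ⇒ +0.491548 -0.799753 = -0.308204;  D = -0.295179-0.088655i
d^3_{1,2}: k∈[1..2] ⇒ +0.222490 -0.723986 = -0.501496;  D = -0.368829-0.339800i
d^3_{2,2}: k∈[0..1] ⇒ +0.055159 -0.448720 = -0.393561;  D = -0.143658-0.366405i
d^3_{3,2}: single k=0 term ⇒ -0.172340;  D = +0.013606-0.171802i
Y_3^{m'}(θ=0.6305,φ=2.7393) and Σ D·Y over m':
  (+0.2205-0.3994i)·(-0.0304-0.0799i)  (+0.4027-0.2836i)·(+0.1989+0.2067i)  (+0.1333-0.0216i)·(-0.3966-0.1688i)  (-0.2952-0.0887i)·(+0.0790+0.0000i)  (-0.3688-0.3398i)·(+0.3966-0.1688i)  (-0.1437-0.3664i)·(+0.1989-0.2067i)  (+0.0136-0.1718i)·(+0.0304-0.0799i)
Y_3^2(R⁻¹ n̂) = -0.300976-0.121594i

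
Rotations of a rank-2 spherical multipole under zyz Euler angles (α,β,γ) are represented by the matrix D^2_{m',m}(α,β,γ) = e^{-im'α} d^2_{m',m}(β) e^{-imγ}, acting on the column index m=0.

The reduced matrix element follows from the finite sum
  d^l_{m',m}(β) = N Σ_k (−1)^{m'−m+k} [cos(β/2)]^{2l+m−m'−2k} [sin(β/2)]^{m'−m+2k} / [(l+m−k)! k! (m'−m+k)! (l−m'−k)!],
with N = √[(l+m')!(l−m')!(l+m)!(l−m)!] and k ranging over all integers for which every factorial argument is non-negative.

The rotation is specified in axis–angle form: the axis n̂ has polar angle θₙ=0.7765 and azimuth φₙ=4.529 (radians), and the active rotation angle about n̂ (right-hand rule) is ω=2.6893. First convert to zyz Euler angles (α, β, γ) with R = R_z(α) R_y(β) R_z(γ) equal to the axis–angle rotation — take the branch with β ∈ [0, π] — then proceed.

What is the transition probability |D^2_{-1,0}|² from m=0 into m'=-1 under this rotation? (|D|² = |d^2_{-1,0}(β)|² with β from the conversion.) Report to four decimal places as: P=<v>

Axis–angle → zyz. n̂ = (sinθₙcosφₙ, sinθₙsinφₙ, cosθₙ) = (-0.127797, -0.689036, +0.713371), ω = 2.6893.
R = I cosω + sinω [n̂]ₓ + (1−cosω) n̂n̂ᵀ gives
  R = [-0.868425, -0.144504, -0.474295; +0.479023, +0.002353, -0.877799; +0.127962, -0.989501, +0.067177]
β = atan2(√(R₁₃²+R₂₃²), R₃₃) = 1.503569; α = atan2(R₂₃, R₁₃) mod 2π = 4.217005; γ = atan2(R₃₂, −R₃₁) mod 2π = 4.583783
Split into d^2_{-1,0}(β=1.5036) × two z-phases.
c=cos(1.503569/2)=0.730471, s=sin(1.503569/2)=0.682943; N=√[1·6·2·2]=4.898979
k: max(0,(0)−(-1))=1 … min(2+(0),2−(-1))=2
  k=1: (−1)^0·4.8990/(2)·0.7305^3·0.6829^1 = +0.652034
  k=2: (−1)^1·4.8990/(2)·0.7305^1·0.6829^3 = -0.569945
d^2_{-1,0}(1.5036) = +0.652034 -0.569945 = +0.082089
|D^2_{-1,0}|² = |d^2_{-1,0}(β)|² = (+0.082089)² = 0.006739 (the z-rotation phases have unit modulus)

P=0.0067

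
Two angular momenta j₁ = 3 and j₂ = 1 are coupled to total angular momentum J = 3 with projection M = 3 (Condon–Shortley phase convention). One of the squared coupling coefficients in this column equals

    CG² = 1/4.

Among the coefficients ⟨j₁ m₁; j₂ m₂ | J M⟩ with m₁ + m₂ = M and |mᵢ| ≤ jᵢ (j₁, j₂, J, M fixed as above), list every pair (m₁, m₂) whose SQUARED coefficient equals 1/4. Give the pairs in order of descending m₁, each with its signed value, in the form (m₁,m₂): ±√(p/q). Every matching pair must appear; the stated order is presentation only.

(2,1): −√(1/4)

Admissible pairs with m₁+m₂ = M = 3: (2,1), (3,0)
  (m₁,m₂)=(3,0): CG² = 3/4, CG = +√(3/4)
  (m₁,m₂)=(2,1): CG² = 1/4, CG = −√(1/4)   ← matches the target
Pairs with CG² = 1/4: (2,1): −√(1/4)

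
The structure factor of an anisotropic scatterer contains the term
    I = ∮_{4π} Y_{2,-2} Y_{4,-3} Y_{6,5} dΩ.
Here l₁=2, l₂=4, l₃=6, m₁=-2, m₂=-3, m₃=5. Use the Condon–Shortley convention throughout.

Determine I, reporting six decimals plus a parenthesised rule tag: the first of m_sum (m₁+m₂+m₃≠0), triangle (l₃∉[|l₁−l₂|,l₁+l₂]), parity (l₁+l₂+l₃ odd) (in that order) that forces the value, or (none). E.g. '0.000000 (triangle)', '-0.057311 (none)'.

Rules hold: Σm=0, L=12 even, 2≤6≤6.
N = 5·9·13 = 585
Δ = 0!·4!·8!/13! = 1/6435
Racah Σ t=0..0: t=0:+1/2304 = 1/2304
⇒ 3j(2 4 6; 0 0 0)² = 5/143, sgn +1
Racah Σ t=0..0: t=0:+1/120960 = 1/120960
⇒ 3j(2 4 6; -2 -3 5)² = 2/39, sgn -1
4πI² = N·(3j₀)²·(3jₘ)² = 150/143
I = -1·√(1.04895/4π) = -0.28891672
No selection rule forces the value: the integral is nonzero (none).

-0.288917 (none)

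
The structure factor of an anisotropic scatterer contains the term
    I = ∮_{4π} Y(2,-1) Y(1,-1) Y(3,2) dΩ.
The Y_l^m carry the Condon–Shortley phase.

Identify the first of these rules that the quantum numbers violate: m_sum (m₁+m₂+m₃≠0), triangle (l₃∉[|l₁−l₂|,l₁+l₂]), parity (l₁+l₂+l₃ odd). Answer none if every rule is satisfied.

Σmᵢ = 0  ✓
l₃∈[|l₁−l₂|,l₁+l₂]=[1,3], have l₃=3  ✓
Σlᵢ = 6 ⇒ even  ✓

none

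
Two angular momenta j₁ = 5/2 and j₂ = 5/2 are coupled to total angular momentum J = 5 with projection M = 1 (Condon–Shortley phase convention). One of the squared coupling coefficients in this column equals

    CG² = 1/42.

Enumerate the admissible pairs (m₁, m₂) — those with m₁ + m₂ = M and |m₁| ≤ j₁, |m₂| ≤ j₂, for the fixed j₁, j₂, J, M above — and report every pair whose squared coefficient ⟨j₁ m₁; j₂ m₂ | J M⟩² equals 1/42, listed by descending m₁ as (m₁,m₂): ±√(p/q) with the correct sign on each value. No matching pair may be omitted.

Admissible pairs with m₁+m₂ = M = 1: (-3/2,5/2), (-1/2,3/2), (1/2,1/2), (3/2,-1/2), (5/2,-3/2)
  (m₁,m₂)=(5/2,-3/2): CG² = 1/42, CG = +√(1/42)   ← matches the target
  (m₁,m₂)=(3/2,-1/2): CG² = 5/21, CG = +√(5/21)
  (m₁,m₂)=(1/2,1/2): CG² = 10/21, CG = +√(10/21)
  (m₁,m₂)=(-1/2,3/2): CG² = 5/21, CG = +√(5/21)
  (m₁,m₂)=(-3/2,5/2): CG² = 1/42, CG = +√(1/42)   ← matches the target
Pairs with CG² = 1/42: (5/2,-3/2): +√(1/42); (-3/2,5/2): +√(1/42)

(5/2,-3/2): +√(1/42); (-3/2,5/2): +√(1/42)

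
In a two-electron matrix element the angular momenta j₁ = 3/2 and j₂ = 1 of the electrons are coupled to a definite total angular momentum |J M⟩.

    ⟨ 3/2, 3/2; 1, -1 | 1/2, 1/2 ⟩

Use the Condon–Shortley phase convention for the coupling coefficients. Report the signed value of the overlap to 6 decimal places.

+√(1/2) = +0.707107

√[2·2!1!0!/4! · 3!0!0!2!1!0!] = √(2)
  +(−1)^0/∏(0,2,0,0,1,0)! = 1/2  (running 1/2)
⟨..|..⟩ = √(2)·(1/2) = +0.707107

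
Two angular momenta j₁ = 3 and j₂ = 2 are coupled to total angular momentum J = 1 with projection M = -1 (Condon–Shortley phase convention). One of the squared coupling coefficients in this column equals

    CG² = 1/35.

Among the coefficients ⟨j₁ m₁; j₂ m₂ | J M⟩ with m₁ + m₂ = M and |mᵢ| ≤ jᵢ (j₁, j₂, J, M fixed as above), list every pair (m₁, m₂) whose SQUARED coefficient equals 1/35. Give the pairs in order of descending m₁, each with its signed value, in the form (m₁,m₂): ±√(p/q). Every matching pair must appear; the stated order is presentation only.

Admissible pairs with m₁+m₂ = M = -1: (-3,2), (-2,1), (-1,0), (0,-1), (1,-2)
  (m₁,m₂)=(1,-2): CG² = 1/35, CG = +√(1/35)   ← matches the target
  (m₁,m₂)=(0,-1): CG² = 3/35, CG = −√(3/35)
  (m₁,m₂)=(-1,0): CG² = 6/35, CG = +√(6/35)
  (m₁,m₂)=(-2,1): CG² = 2/7, CG = −√(2/7)
  (m₁,m₂)=(-3,2): CG² = 3/7, CG = +√(3/7)
Pairs with CG² = 1/35: (1,-2): +√(1/35)

(1,-2): +√(1/35)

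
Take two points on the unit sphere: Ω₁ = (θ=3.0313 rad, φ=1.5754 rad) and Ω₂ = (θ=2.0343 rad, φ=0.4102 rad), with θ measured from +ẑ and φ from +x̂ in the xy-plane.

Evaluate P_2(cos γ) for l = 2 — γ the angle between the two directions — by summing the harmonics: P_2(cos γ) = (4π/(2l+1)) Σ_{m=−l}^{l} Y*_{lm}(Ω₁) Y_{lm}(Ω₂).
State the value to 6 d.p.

Expand P_2 via completeness: Σ_{m} conj(Y_{2,m}) at Ω₁ times Y_{2,m} at Ω₂ —
  m=-2: (-0.00468 - 0.00004j) × (0.21076 - 0.22606j) = -0.00100 + 0.00105j  (running Σ = -0.00100 + 0.00105j)
  m=-1: (0.00039 - 0.08452j) × (-0.28332 + 0.12321j) = 0.01030 + 0.02399j  (running Σ = 0.00931 + 0.02504j)
  m=0: (0.61932 + 0.00000j) × (-0.12627 + 0.00000j) = -0.07820 + 0.00000j  (running Σ = -0.06889 + 0.02504j)
  m=1: (-0.00039 - 0.08452j) × (0.28332 + 0.12321j) = 0.01030 - 0.02399j  (running Σ = -0.05859 + 0.00105j)
  m=2: (-0.00468 + 0.00004j) × (0.21076 + 0.22606j) = -0.00100 - 0.00105j  (running Σ = -0.05959 - 0.00000j)
Accumulated sum -0.05959 - 0.00000j; after 4π/(2l+1) scaling, -0.14975 - 0.00000j ⇒ P_2 = -0.149754

-0.149754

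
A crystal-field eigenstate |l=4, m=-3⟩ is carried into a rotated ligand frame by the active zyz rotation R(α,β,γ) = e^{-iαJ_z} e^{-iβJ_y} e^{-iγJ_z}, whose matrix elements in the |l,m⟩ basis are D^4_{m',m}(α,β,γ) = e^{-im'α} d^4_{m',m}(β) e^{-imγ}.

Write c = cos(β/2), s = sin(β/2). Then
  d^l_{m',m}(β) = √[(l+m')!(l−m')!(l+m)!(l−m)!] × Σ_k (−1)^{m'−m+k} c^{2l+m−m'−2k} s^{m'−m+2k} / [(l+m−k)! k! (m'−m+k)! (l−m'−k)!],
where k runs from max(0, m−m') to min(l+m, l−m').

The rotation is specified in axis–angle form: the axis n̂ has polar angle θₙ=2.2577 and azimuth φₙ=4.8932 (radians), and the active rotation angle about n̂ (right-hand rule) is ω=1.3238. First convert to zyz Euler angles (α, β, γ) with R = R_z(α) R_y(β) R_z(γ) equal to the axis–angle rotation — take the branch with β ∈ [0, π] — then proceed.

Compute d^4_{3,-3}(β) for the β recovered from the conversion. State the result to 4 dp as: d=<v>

d=0.0598

Axis–angle → zyz. n̂ = (sinθₙcosφₙ, sinθₙsinφₙ, cosθₙ) = (+0.139045, -0.760608, -0.634146), ω = 1.3238.
R = I cosω + sinω [n̂]ₓ + (1−cosω) n̂n̂ᵀ gives
  R = [+0.259099, +0.534999, -0.804142; -0.694802, +0.681573, +0.229584; +0.670908, +0.499234, +0.548313]
β = atan2(√(R₁₃²+R₂₃²), R₃₃) = 0.990450; α = atan2(R₂₃, R₁₃) mod 2π = 2.863489; γ = atan2(R₃₂, −R₃₁) mod 2π = 2.501867
d^4_{3,-3}(β=0.9905) via the finite sum:
c=cos(0.990450/2)=0.879862, s=sin(0.990450/2)=0.475230; N=√[5040·1·1·5040]=5040.000000
k: max(0,(-3)−(3))=0 … min(4+(-3),4−(3))=1
  k=0: (−1)^6·5040.0000/(720)·0.8799^2·0.4752^6 = +0.062424
  k=1: (−1)^7·5040.0000/(5040)·0.8799^0·0.4752^8 = -0.002602
d^4_{3,-3}(0.9905) = +0.062424 -0.002602 = +0.059822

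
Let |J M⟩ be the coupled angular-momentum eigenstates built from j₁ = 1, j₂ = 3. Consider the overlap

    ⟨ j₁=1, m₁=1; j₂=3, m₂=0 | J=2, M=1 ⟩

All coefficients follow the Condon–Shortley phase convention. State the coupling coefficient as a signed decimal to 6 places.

+√(1/7) = +0.377964

triangle: 2!×0!×4!/7! = 48/5040
(j±m)!: 2!×0!×3!×3!×3!×1! = 432
prefactor² = (2J+1)×Δ×N² = 144/7
  k=0: +1/(0!×2!×0!×3!×0!×1!) = 1/12
Σ = 1/12  ⇒  CG² = 144/7×(1/12)² = 1/7
CG = +√(1/7) = +0.377964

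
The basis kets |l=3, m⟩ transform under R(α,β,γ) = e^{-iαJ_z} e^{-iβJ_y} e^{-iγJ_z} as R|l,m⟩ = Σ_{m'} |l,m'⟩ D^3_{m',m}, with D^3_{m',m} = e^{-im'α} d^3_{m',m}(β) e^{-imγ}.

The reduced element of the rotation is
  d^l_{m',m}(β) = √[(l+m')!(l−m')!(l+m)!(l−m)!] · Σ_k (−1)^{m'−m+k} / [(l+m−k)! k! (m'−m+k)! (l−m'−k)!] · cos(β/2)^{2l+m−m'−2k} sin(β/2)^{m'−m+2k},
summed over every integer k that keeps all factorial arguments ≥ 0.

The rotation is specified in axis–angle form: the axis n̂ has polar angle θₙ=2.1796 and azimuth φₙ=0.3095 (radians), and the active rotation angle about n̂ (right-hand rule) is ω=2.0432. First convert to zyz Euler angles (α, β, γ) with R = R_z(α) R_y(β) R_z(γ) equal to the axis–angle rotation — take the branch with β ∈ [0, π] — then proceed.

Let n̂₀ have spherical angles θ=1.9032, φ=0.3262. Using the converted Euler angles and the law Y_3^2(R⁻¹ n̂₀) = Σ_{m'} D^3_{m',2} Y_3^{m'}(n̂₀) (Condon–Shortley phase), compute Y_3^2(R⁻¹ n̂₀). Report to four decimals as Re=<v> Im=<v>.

Re=-0.1160 Im=-0.3614

Axis–angle → zyz. n̂ = (sinθₙcosφₙ, sinθₙsinφₙ, cosθₙ) = (+0.781355, +0.249859, -0.571886), ω = 2.0432.
R = I cosω + sinω [n̂]ₓ + (1−cosω) n̂n̂ᵀ gives
  R = [+0.433290, +0.793315, -0.427681; -0.225189, -0.364191, -0.903690; -0.872668, +0.487869, +0.020845]
β = atan2(√(R₁₃²+R₂₃²), R₃₃) = 1.549950; α = atan2(R₂₃, R₁₃) mod 2π = 4.270361; γ = atan2(R₃₂, −R₃₁) mod 2π = 0.509768
Need the full column D^3_{m',2} for m'=−3..3 at α=4.2704, β=1.5499, γ=0.5098.
cos(β/2)=0.714439, sin(β/2)=0.699698
d^3_{-3,2}: single k=5 term ⇒ +0.293491;  D = +0.209712-0.205323i
d^3_{-2,2}: k∈[4..5] ⇒ +0.611706 -0.117345 = +0.494361;  D = +0.161501+0.467237i
d^3_{-1,2}: k∈[3..4] ⇒ +0.790054 -0.378895 = +0.411159;  D = -0.408709-0.044822i
d^3_{0,2}: k∈[2..3] ⇒ +0.698621 -0.670090 = +0.028531;  D = +0.014943-0.024304i
d^3_{1,2}: k∈[1..2] ⇒ +0.411846 -0.790054 = -0.378208;  D = -0.206478-0.316872i
d^3_{2,2}: k∈[0..1] ⇒ +0.132981 -0.637751 = -0.504770;  D = +0.500145-0.068177i
d^3_{3,2}: single k=0 term ⇒ -0.319015;  D = -0.096269+0.304143i
Y_3^{m'}(θ=1.9032,φ=0.3262) and Σ D·Y over m':
  (+0.2097-0.2053i)·(+0.1967-0.2924i)  (+0.1615+0.4672i)·(-0.2368+0.1809i)  (-0.4087-0.0448i)·(-0.1353+0.0458i)  (+0.0149-0.0243i)·(+0.3005+0.0000i)  (-0.2065-0.3169i)·(+0.1353+0.0458i)  (+0.5001-0.0682i)·(-0.2368-0.1809i)  (-0.0963+0.3041i)·(-0.1967-0.2924i)
Y_3^2(R⁻¹ n̂) = -0.116034-0.361406i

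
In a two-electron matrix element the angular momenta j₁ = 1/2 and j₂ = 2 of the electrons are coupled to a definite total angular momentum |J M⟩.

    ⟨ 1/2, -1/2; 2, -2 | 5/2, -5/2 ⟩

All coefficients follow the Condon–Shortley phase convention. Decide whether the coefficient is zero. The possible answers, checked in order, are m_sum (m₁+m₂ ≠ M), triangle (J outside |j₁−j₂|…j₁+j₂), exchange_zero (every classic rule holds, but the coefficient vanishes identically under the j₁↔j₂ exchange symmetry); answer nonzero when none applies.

m-sum: m₁+m₂ = -1/2+(-2) = -5/2, M = -5/2  ✓
triangle: |j₁−j₂| = 3/2 ≤ J = 5/2 ≤ j₁+j₂ = 5/2  ✓
exchange: j₁≠j₂ or m₁≠m₂ — the exchange symmetry imposes no constraint here
value check: CG = +1 = +1.000000 ≠ 0

nonzero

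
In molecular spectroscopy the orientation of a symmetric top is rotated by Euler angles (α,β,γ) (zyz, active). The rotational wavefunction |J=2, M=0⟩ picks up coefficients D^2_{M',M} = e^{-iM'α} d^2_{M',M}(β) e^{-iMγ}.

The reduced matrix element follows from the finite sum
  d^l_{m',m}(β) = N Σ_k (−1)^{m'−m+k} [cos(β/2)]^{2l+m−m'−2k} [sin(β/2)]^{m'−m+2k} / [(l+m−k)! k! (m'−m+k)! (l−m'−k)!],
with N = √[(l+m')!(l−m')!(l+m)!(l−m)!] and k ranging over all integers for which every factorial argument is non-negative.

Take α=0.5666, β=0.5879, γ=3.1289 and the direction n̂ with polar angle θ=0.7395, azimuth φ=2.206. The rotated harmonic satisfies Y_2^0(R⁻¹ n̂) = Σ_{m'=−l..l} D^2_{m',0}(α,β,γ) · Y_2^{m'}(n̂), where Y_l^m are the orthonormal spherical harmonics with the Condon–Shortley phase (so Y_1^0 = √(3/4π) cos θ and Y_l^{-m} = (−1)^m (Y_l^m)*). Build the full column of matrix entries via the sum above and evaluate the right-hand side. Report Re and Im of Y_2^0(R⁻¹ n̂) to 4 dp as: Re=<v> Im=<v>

Need the full column D^2_{m',0} for m'=−2..2 at α=0.5666, β=0.5879, γ=3.1289.
cos(β/2)=0.957107, sin(β/2)=0.289735
d^2_{-2,0}: single k=2 term ⇒ +0.188364;  D = +0.079822+0.170615i
d^2_{-1,0}: k∈[1..2] ⇒ +0.622240 -0.057022 = +0.565219;  D = +0.476892+0.303390i
d^2_{0,0}: k∈[0..2] ⇒ +0.839154 -0.307598 +0.007047 = +0.538604;  D = +0.538604+0.000000i
d^2_{1,0}: k∈[0..1] ⇒ -0.622240 +0.057022 = -0.565219;  D = -0.476892+0.303390i
d^2_{2,0}: single k=0 term ⇒ +0.188364;  D = +0.079822-0.170615i
Y_2^{m'}(θ=0.7395,φ=2.206) and Σ D·Y over m':
  (+0.0798+0.1706i)·(-0.0519+0.1676i)  (+0.4769+0.3034i)·(-0.2282-0.3096i)  (+0.5386+0.0000i)·(+0.2011+0.0000i)  (-0.4769+0.3034i)·(+0.2282-0.3096i)  (+0.0798-0.1706i)·(-0.0519-0.1676i)
Y_2^0(R⁻¹ n̂) = +0.013017-0.000000i

Re=0.0130 Im=0.0000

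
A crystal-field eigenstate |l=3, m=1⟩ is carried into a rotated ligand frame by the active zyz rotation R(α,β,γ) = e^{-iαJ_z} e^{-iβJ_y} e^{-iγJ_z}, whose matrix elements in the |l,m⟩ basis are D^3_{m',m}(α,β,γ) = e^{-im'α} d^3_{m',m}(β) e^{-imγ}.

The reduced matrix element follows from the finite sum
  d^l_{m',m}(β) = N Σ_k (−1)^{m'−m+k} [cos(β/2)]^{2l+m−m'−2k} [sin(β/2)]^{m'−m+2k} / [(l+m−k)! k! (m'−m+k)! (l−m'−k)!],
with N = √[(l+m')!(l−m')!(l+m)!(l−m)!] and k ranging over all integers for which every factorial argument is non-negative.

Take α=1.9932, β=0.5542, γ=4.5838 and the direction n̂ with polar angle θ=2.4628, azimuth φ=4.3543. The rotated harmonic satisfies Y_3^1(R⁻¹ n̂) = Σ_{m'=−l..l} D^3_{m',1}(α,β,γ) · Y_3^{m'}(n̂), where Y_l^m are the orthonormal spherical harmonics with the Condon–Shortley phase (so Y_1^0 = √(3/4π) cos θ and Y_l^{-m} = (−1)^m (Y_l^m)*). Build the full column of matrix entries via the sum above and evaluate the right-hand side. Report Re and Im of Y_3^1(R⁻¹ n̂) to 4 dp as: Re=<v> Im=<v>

Need the full column D^3_{m',1} for m'=−3..3 at α=1.9932, β=0.5542, γ=4.5838.
cos(β/2)=0.961853, sin(β/2)=0.273567
d^3_{-3,1}: single k=4 term ⇒ +0.020069;  D = +0.003494+0.019762i
d^3_{-2,1}: k∈[3..4] ⇒ +0.115226 -0.004660 = +0.110565;  D = +0.091415-0.062192i
d^3_{-1,1}: k∈[2..4] ⇒ +0.384339 -0.041454 +0.000419 = +0.343304;  D = -0.292497-0.179731i
d^3_{0,1}: k∈[1..3] ⇒ +0.780186 -0.189335 +0.005105 = +0.595956;  D = -0.076422+0.591036i
d^3_{1,1}: k∈[0..2] ⇒ +0.791866 -0.512452 +0.031090 = +0.310504;  D = +0.297198-0.089924i
d^3_{2,1}: k∈[0..1] ⇒ -0.712209 +0.115226 = -0.596983;  D = +0.391942+0.450301i
d^3_{3,1}: single k=0 term ⇒ +0.248090;  D = -0.103911+0.225280i
Y_3^{m'}(θ=2.4628,φ=4.3543) and Σ D·Y over m':
  (+0.0035+0.0198i)·(+0.0908-0.0492i)  (+0.0914-0.0622i)·(+0.2365+0.2059i)  (-0.2925-0.1797i)·(-0.1443+0.3856i)  (-0.0764+0.5910i)·(-0.0084+0.0000i)  (+0.2972-0.0899i)·(+0.1443+0.3856i)  (+0.3919+0.4503i)·(+0.2365-0.2059i)  (-0.1039+0.2253i)·(-0.0908-0.0492i)
Y_3^1(R⁻¹ n̂) = +0.431344+0.026007i

Re=0.4313 Im=0.0260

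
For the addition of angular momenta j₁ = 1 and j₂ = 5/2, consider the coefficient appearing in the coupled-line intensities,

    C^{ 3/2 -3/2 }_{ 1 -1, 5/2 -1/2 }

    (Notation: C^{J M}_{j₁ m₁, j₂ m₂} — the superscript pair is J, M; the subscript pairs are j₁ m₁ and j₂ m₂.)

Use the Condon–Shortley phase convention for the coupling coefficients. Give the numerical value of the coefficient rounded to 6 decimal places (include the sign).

+0.258199  (= +√(1/15))

√[4·2!0!3!/6! · 0!2!2!3!0!3!] = √(48/5)
  +(−1)^2/∏(2,0,0,0,0,3)! = 1/12  (running 1/12)
⟨..|..⟩ = √(48/5)·(1/12) = +0.258199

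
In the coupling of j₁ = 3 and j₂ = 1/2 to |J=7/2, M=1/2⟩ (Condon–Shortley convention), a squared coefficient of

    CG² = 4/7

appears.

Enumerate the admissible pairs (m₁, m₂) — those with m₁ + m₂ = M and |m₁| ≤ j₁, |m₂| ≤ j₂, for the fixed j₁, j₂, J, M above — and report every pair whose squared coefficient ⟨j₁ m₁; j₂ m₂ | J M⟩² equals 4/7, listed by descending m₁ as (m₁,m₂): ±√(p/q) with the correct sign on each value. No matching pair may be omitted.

Admissible pairs with m₁+m₂ = M = 1/2: (0,1/2), (1,-1/2)
  (m₁,m₂)=(1,-1/2): CG² = 3/7, CG = +√(3/7)
  (m₁,m₂)=(0,1/2): CG² = 4/7, CG = +√(4/7)   ← matches the target
Pairs with CG² = 4/7: (0,1/2): +√(4/7)

(0,1/2): +√(4/7)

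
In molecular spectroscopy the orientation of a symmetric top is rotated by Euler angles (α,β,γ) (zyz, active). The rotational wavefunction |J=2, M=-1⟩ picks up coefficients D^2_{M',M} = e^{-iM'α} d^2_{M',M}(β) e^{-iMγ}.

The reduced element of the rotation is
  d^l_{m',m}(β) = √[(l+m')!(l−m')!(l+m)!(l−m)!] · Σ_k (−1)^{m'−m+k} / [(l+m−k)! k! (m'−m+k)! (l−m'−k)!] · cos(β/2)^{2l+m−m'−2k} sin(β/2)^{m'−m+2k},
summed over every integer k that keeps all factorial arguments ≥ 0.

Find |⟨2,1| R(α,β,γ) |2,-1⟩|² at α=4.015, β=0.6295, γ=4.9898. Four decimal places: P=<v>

P=0.0629

Split into d^2_{1,-1}(β=0.6295) × two z-phases.
With c≡cos(β/2)=0.950874 and s≡sin(β/2)=0.309579, N=[6·1·1·6]^{1/2}=6.000000
k: max(0,(-1)−(1))=0 … min(2+(-1),2−(1))=1
  k=0: (−1)^2·6.0000/(2)·0.9509^2·0.3096^2 = +0.259962
  k=1: (−1)^3·6.0000/(6)·0.9509^0·0.3096^4 = -0.009185
d^2_{1,-1}(0.6295) = +0.259962 -0.009185 = +0.250777
|D^2_{1,-1}|² = |d^2_{1,-1}(β)|² = (+0.250777)² = 0.062889 (the z-rotation phases have unit modulus)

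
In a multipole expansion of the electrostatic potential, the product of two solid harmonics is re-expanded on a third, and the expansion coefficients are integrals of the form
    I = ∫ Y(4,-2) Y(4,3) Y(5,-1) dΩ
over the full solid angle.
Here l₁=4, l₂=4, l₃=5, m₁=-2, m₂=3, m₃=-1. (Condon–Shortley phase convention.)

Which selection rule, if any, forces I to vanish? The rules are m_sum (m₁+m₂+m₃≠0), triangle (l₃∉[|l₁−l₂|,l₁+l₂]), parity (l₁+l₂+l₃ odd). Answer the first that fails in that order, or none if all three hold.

parity

azimuthal sum: -2 + 3 − 1 = 0  ✓
0 ≤ 5 ≤ 8 (triangle on l)  ✓
L = 4 + 4 + 5 = 13 (odd)  ✗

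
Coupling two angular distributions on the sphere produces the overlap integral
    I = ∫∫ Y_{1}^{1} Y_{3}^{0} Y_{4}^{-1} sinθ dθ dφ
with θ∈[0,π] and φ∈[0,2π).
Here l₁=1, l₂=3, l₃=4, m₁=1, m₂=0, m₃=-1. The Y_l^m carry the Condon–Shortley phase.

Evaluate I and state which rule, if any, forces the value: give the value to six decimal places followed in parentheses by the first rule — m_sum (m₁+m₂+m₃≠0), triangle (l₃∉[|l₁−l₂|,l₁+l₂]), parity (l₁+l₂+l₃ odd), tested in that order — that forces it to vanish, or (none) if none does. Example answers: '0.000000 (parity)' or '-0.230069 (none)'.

-0.194664 (none)

Rules hold: Σm=0, L=8 even, 2≤4≤4.
N = 3·7·9 = 189
Δ = 0!·2!·6!/9! = 1/252
Racah Σ t=0..0: t=0:+1/36 = 1/36
⇒ 3j(1 3 4; 0 0 0)² = 4/63, sgn +1
Racah Σ t=0..0: t=0:+1/72 = 1/72
⇒ 3j(1 3 4; 1 0 -1)² = 5/126, sgn -1
4πI² = N·(3j₀)²·(3jₘ)² = 10/21
I = -1·√(0.47619/4π) = -0.19466390
No selection rule forces the value: the integral is nonzero (none).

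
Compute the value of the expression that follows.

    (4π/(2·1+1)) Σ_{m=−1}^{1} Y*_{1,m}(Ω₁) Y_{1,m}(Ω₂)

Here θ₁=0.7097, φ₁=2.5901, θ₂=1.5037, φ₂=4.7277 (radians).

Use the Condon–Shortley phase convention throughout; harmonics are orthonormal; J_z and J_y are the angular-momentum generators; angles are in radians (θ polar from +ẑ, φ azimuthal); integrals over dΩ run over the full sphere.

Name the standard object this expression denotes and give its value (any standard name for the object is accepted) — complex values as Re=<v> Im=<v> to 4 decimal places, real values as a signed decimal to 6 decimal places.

Legendre polynomial (addition theorem), -0.298227

This sum is the spherical-harmonic addition theorem: it equals the Legendre polynomial P_l(cos γ) of the angle γ between the two directions.
Term-by-term m-sum for l=1 (normalisation 4π/3 = 4.188790):
  [-1]  conj(Y_{1,-1})(Ω₁) = -0.191750+0.117957i ; Y_{1,-1}(Ω₂) = +0.005278+0.344676i ; Δ = -0.041669-0.065469i
  [+0]  conj(Y_{1,0})(Ω₁) = +0.370633-0.000000i ; Y_{1,0}(Ω₂) = +0.032759+0.000000i ; Δ = +0.012142+0.000000i
  [+1]  conj(Y_{1,1})(Ω₁) = +0.191750+0.117957i ; Y_{1,1}(Ω₂) = -0.005278+0.344676i ; Δ = -0.041669+0.065469i
Total Σ_m = -0.071196+0.000000i. Multiply by 4.188790: -0.298227+0.000000i. P_1(cos γ) = -0.298227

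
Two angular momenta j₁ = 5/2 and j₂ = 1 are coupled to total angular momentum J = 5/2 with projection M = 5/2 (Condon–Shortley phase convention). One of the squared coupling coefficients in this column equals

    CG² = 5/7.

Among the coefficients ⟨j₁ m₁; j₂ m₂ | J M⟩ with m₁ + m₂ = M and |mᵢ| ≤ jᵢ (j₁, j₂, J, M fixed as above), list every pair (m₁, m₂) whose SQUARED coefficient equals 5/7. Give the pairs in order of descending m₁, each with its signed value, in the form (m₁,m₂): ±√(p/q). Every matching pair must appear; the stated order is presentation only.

(5/2,0): +√(5/7)

Admissible pairs with m₁+m₂ = M = 5/2: (3/2,1), (5/2,0)
  (m₁,m₂)=(5/2,0): CG² = 5/7, CG = +√(5/7)   ← matches the target
  (m₁,m₂)=(3/2,1): CG² = 2/7, CG = −√(2/7)
Pairs with CG² = 5/7: (5/2,0): +√(5/7)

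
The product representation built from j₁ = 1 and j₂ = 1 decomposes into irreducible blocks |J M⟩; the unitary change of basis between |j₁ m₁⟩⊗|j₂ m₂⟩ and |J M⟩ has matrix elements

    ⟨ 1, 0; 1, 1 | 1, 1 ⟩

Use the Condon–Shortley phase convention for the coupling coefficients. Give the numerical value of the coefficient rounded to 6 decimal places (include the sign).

j₁+j₂−J=1  J+j₁−j₂=1  J−j₁+j₂=1  j₁+j₂+J+1=4
(j₁±m₁, j₂±m₂, J±M) = (1,1,2,0,2,0)
P² = 1/2
sum k=1..1:
  [1] −1/1 = -1
S = -1
C² = P²·S² = 1/2 ; C = -0.707107

−√(1/2) ≈ -0.707107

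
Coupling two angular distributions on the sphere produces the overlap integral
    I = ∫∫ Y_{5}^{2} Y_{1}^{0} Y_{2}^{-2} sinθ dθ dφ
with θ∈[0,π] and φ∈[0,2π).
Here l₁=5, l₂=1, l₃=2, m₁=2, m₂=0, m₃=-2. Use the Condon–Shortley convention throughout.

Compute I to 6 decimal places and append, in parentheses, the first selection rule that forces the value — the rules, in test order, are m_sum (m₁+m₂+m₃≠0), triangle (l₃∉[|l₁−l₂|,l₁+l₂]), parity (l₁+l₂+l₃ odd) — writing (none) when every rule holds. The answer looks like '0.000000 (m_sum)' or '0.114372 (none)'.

0.000000 (triangle)

l₃=2 ∉ [4,6] — triangle fails ⇒ I = 0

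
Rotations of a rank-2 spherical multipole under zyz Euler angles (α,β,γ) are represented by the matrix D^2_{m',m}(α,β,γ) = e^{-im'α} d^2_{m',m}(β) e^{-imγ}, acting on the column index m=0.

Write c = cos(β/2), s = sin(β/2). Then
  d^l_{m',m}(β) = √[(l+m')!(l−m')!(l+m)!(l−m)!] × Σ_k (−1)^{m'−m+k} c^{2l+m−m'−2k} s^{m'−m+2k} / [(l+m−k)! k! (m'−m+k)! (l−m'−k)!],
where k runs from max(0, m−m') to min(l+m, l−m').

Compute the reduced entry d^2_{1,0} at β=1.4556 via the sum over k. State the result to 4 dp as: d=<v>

d^2_{1,0}(β=1.4556) via the finite sum:
c=cos(1.455600/2)=0.746640, s=sin(1.455600/2)=0.665229; N=√[6·1·2·2]=4.898979
k∈{0,1} keeps every argument non-negative
  k=0: (−1)^1·4.8990/(2)·0.7466^3·0.6652^1 = -0.678234
  k=1: (−1)^2·4.8990/(2)·0.7466^1·0.6652^3 = +0.538393
d^2_{1,0}(1.4556) = -0.678234 +0.538393 = -0.139841

d=-0.1398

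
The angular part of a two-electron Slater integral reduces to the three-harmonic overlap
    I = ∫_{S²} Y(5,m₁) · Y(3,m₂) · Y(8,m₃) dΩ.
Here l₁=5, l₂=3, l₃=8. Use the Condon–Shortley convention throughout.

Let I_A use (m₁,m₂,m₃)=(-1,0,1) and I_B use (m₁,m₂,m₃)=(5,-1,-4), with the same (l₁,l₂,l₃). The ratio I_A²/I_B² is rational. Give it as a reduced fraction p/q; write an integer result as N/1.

l's match ⇒ only the (l;m) 3-j factors differ between A and B.
A: triangle coeff Δ(5,3,8) = 1/136136; Σ_t [0,0]: t=0:+1/622080 = 1/622080; (3j)²=105/4862 [(5 3 8; -1 0 1)], sign=-1
B: triangle coeff Δ(5,3,8) = 1/136136; Σ_t [0,0]: t=0:+1/174182400 = 1/174182400; (3j)²=3/6188 [(5 3 8; 5 -1 -4)], sign=+1
I_A²/I_B² = (105/4862)/(3/6188) = 490/11

490/11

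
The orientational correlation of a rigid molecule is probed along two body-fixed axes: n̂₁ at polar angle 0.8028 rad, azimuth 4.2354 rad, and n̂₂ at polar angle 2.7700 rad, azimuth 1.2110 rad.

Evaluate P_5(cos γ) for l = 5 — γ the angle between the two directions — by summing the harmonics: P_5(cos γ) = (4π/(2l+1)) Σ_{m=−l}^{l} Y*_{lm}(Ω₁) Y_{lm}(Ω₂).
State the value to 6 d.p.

-0.003378

Summing Y*_{l m}(θ₁,φ₁)·Y_{l m}(θ₂,φ₂) over m ∈ [−5, 5]; prefactor 4π/(2·5+1) = 1.142397:
  [-5]  conj(Y_{5,-5})(Ω₁) = (-0.061353, 0.064986) ; Y_{5,-5}(Ω₂) = (0.002853, 0.000663) ; Δ = (-0.000218, 0.000145)
  [-4]  conj(Y_{5,-4})(Ω₁) = (-0.090295, -0.257584) ; Y_{5,-4}(Ω₂) = (-0.003119, -0.023565) ; Δ = (-0.005788, 0.002931)
  [-3]  conj(Y_{5,-3})(Ω₁) = (0.426259, 0.059995) ; Y_{5,-3}(Ω₂) = (-0.099484, 0.053244) ; Δ = (-0.045601, 0.016727)
  [-2]  conj(Y_{5,-2})(Ω₁) = (-0.157790, 0.222516) ; Y_{5,-2}(Ω₂) = (0.251221, 0.220157) ; Δ = (-0.088629, 0.021162)
  [-1]  conj(Y_{5,-1})(Ω₁) = (0.091536, 0.177124) ; Y_{5,-1}(Ω₂) = (0.191356, -0.508696) ; Δ = (0.107618, -0.012670)
  [+0]  conj(Y_{5,0})(Ω₁) = (-0.333847, -0.000000) ; Y_{5,0}(Ω₂) = (-0.186549, 0.000000) ; Δ = (0.062279, 0.000000)
  [+1]  conj(Y_{5,1})(Ω₁) = (-0.091536, 0.177124) ; Y_{5,1}(Ω₂) = (-0.191356, -0.508696) ; Δ = (0.107618, 0.012670)
  [+2]  conj(Y_{5,2})(Ω₁) = (-0.157790, -0.222516) ; Y_{5,2}(Ω₂) = (0.251221, -0.220157) ; Δ = (-0.088629, -0.021162)
  [+3]  conj(Y_{5,3})(Ω₁) = (-0.426259, 0.059995) ; Y_{5,3}(Ω₂) = (0.099484, 0.053244) ; Δ = (-0.045601, -0.016727)
  [+4]  conj(Y_{5,4})(Ω₁) = (-0.090295, 0.257584) ; Y_{5,4}(Ω₂) = (-0.003119, 0.023565) ; Δ = (-0.005788, -0.002931)
  [+5]  conj(Y_{5,5})(Ω₁) = (0.061353, 0.064986) ; Y_{5,5}(Ω₂) = (-0.002853, 0.000663) ; Δ = (-0.000218, -0.000145)
Total Σ_m = (-0.002957, 0.000000). Multiply by 1.142397: (-0.003378, 0.000000). P_5(cos γ) = -0.003378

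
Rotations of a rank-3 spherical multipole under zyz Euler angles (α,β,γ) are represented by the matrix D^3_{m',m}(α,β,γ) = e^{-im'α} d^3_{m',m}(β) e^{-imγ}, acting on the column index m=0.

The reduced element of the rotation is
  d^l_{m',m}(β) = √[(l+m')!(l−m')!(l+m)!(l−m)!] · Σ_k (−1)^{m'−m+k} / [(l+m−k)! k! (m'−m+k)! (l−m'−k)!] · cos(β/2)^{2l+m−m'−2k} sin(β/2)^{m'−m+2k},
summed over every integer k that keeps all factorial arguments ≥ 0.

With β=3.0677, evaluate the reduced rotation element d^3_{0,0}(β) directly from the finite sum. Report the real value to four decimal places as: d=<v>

d^3_{0,0}(β=3.0677) via the finite sum:
c=cos(3.067700/2)=0.036938, s=sin(3.067700/2)=0.999318; N=√[6·6·6·6]=36.000000
Admissible k: 0..3 (factorial args all ≥0)
  k=0: (−1)^0·36.0000/(36)·0.0369^6·0.9993^0 = +0.000000
  k=1: (−1)^1·36.0000/(4)·0.0369^4·0.9993^2 = -0.000017
  k=2: (−1)^2·36.0000/(4)·0.0369^2·0.9993^4 = +0.012246
  k=3: (−1)^3·36.0000/(36)·0.0369^0·0.9993^6 = -0.995912
d^3_{0,0}(3.0677) = +0.000000 -0.000017 +0.012246 -0.995912 = -0.983683

d=-0.9837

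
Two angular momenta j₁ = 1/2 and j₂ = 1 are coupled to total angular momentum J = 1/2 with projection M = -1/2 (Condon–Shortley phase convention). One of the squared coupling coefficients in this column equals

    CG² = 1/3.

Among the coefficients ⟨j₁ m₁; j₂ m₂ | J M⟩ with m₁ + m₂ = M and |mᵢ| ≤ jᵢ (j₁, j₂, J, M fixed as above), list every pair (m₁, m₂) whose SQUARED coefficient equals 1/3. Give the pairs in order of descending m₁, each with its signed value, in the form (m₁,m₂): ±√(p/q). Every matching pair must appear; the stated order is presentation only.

Admissible pairs with m₁+m₂ = M = -1/2: (-1/2,0), (1/2,-1)
  (m₁,m₂)=(1/2,-1): CG² = 2/3, CG = +√(2/3)
  (m₁,m₂)=(-1/2,0): CG² = 1/3, CG = −√(1/3)   ← matches the target
Pairs with CG² = 1/3: (-1/2,0): −√(1/3)

(-1/2,0): −√(1/3)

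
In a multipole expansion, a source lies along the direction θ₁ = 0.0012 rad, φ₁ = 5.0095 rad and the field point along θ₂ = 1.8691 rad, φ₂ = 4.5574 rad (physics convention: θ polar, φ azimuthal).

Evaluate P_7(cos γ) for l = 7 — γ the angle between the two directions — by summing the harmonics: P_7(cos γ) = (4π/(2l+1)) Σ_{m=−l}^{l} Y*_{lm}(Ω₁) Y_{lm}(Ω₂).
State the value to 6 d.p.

Term-by-term m-sum for l=7 (normalisation 4π/15 = 0.837758):
  term(m=-7) = -0.000000-0.000000i   from Y*(Ω₁)=-0.000000-0.000000i, Y(Ω₂)=+0.322309-0.170211i
  term(m=-6) = +0.000000-0.000000i   from Y*(Ω₁)=+0.000000-0.000000i, Y(Ω₂)=+0.250719+0.336136i
  term(m=-5) = -0.000000+0.000000i   from Y*(Ω₁)=+0.000000-0.000000i, Y(Ω₂)=-0.025173+0.025705i
  term(m=-4) = -0.000000+0.000000i   from Y*(Ω₁)=+0.000000+0.000000i, Y(Ω₂)=+0.275046+0.196340i
  term(m=-3) = -0.000000-0.000000i   from Y*(Ω₁)=-0.000000+0.000000i, Y(Ω₂)=-0.070784+0.141102i
  term(m=-2) = -0.000002-0.000002i   from Y*(Ω₁)=-0.000009-0.000006i, Y(Ω₂)=+0.262678+0.084137i
  term(m=-1) = +0.000874+0.000424i   from Y*(Ω₁)=+0.001436-0.004691i, Y(Ω₂)=-0.030575+0.195692i
  term(m=+0) = +0.278132+0.000000i   from Y*(Ω₁)=+1.092526-0.000000i, Y(Ω₂)=+0.254577+0.000000i
  term(m=+1) = +0.000874-0.000424i   from Y*(Ω₁)=-0.001436-0.004691i, Y(Ω₂)=+0.030575+0.195692i
  term(m=+2) = -0.000002+0.000002i   from Y*(Ω₁)=-0.000009+0.000006i, Y(Ω₂)=+0.262678-0.084137i
  term(m=+3) = -0.000000+0.000000i   from Y*(Ω₁)=+0.000000+0.000000i, Y(Ω₂)=+0.070784+0.141102i
  term(m=+4) = -0.000000-0.000000i   from Y*(Ω₁)=+0.000000-0.000000i, Y(Ω₂)=+0.275046-0.196340i
  term(m=+5) = -0.000000-0.000000i   from Y*(Ω₁)=-0.000000-0.000000i, Y(Ω₂)=+0.025173+0.025705i
  term(m=+6) = +0.000000+0.000000i   from Y*(Ω₁)=+0.000000+0.000000i, Y(Ω₂)=+0.250719-0.336136i
  term(m=+7) = -0.000000+0.000000i   from Y*(Ω₁)=+0.000000-0.000000i, Y(Ω₂)=-0.322309-0.170211i
Σ over m = +0.279877-0.000000i; ×(4π/15) → +0.234469-0.000000i. Real part: 0.234469

0.234469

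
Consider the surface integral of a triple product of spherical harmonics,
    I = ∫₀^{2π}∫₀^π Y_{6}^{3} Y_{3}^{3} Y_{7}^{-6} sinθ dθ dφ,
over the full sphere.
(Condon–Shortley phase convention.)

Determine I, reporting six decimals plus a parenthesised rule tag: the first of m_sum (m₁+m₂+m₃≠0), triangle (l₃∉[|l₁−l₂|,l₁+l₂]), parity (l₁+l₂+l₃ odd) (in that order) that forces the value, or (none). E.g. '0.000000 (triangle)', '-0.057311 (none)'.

Rules hold: Σm=0, L=16 even, 3≤7≤9.
N = 13·7·15 = 1365
Δ = 2!·10!·4!/17! = 1/2042040
Racah Σ t=0..2: t=0:+1/207360 t=1:−1/57600 t=2:+1/207360 = -1/129600
⇒ 3j(6 3 7; 0 0 0)² = 168/12155, sgn +1
Racah Σ t=2..2: t=2:+1/17418240 = 1/17418240
⇒ 3j(6 3 7; 3 3 -6)² = 15/952, sgn -1
4πI² = N·(3j₀)²·(3jₘ)² = 945/3179
I = -1·√(0.297263/4π) = -0.15380332
No selection rule forces the value: the integral is nonzero (none).

-0.153803 (none)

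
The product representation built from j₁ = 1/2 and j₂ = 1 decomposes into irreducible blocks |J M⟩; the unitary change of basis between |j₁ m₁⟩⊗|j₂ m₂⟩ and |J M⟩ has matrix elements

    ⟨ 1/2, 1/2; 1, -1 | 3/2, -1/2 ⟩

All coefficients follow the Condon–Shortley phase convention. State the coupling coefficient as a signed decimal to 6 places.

triangle: 0!*1!*2!/4! = 2/24
(j±m)!: 1!*0!*0!*2!*1!*2! = 4
prefactor² = (2J+1)*Δ*N² = 4/3
  k=0: +1/(0!*0!*0!*0!*1!*2!) = 1/2
Σ = 1/2  ⇒  CG² = 4/3*(1/2)² = 1/3
CG = +√(1/3) = +0.577350

+0.577350  (= +√(1/3))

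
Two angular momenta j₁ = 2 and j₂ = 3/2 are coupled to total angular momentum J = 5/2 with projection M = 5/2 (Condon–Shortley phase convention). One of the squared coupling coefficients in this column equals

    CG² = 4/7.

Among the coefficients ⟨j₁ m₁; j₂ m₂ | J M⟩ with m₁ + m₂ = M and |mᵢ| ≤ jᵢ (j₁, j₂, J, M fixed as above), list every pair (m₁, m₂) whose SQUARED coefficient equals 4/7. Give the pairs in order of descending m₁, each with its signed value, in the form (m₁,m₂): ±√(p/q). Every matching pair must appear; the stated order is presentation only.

(2,1/2): +√(4/7)

Admissible pairs with m₁+m₂ = M = 5/2: (1,3/2), (2,1/2)
  (m₁,m₂)=(2,1/2): CG² = 4/7, CG = +√(4/7)   ← matches the target
  (m₁,m₂)=(1,3/2): CG² = 3/7, CG = −√(3/7)
Pairs with CG² = 4/7: (2,1/2): +√(4/7)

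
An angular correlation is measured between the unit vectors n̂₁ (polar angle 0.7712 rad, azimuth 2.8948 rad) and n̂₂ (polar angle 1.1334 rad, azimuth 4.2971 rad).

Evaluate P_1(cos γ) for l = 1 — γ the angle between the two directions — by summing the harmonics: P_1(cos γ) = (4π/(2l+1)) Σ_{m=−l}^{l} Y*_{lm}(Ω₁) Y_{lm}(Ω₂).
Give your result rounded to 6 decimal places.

0.409623

Expand P_1 via completeness: Σ_{m} conj(Y_{1,m}) at Ω₁ times Y_{1,m} at Ω₂ —
  m=-1: (-0.233512+0.058828i) × (-0.126269+0.286366i) = +0.012639-0.074298i  (running Σ = +0.012639-0.074298i)
  m=0: (+0.350365-0.000000i) × (+0.206963+0.000000i) = +0.072513+0.000000i  (running Σ = +0.085151-0.074298i)
  m=1: (+0.233512+0.058828i) × (+0.126269+0.286366i) = +0.012639+0.074298i  (running Σ = +0.097790+0.000000i)
Σ over m = +0.097790+0.000000i; ×(4π/3) → +0.409623+0.000000i. Real part: 0.409623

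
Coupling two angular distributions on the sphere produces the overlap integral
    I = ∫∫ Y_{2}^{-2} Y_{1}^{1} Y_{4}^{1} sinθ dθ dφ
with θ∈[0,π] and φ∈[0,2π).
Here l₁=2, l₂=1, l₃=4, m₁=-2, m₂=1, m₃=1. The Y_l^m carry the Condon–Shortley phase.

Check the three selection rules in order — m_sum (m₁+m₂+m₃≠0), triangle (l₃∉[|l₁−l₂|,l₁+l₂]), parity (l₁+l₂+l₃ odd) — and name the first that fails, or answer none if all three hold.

triangle

azimuthal sum: -2 + 1 + 1 = 0  ✓
l₃ must lie in [1,3]; have l₃=4  ✗
L = 2 + 1 + 4 = 7 (odd)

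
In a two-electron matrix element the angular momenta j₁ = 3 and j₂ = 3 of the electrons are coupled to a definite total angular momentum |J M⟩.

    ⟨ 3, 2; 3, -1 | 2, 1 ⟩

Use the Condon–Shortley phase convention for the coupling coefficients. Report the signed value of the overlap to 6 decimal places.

triangle: 4!×2!×2!/9! = 96/362880
(j±m)!: 5!×1!×2!×4!×3!×1! = 34560
prefactor² = (2J+1)×Δ×N² = 320/7
  k=0: +1/(0!×4!×1!×2!×1!×0!) = 1/48
  k=1: −1/(1!×3!×0!×1!×2!×1!) = -1/12
Σ = -1/16  ⇒  CG² = 320/7×(-1/16)² = 5/28
CG = −√(5/28) = -0.422577

−√(5/28) ≈ -0.422577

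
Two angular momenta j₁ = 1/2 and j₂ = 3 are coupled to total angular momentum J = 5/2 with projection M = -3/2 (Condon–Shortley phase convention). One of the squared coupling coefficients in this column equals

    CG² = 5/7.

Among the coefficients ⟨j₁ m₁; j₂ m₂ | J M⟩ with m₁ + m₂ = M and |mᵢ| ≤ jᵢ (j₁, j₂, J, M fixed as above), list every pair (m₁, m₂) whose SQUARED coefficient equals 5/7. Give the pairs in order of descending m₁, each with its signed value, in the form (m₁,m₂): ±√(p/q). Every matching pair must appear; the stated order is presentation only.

(1/2,-2): +√(5/7)

Admissible pairs with m₁+m₂ = M = -3/2: (-1/2,-1), (1/2,-2)
  (m₁,m₂)=(1/2,-2): CG² = 5/7, CG = +√(5/7)   ← matches the target
  (m₁,m₂)=(-1/2,-1): CG² = 2/7, CG = −√(2/7)
Pairs with CG² = 5/7: (1/2,-2): +√(5/7)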